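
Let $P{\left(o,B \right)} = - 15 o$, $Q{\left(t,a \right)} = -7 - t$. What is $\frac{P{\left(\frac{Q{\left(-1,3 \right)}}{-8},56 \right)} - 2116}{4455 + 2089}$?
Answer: $- \frac{8509}{26176} \approx -0.32507$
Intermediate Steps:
$\frac{P{\left(\frac{Q{\left(-1,3 \right)}}{-8},56 \right)} - 2116}{4455 + 2089} = \frac{- 15 \frac{-7 - -1}{-8} - 2116}{4455 + 2089} = \frac{- 15 \left(-7 + 1\right) \left(- \frac{1}{8}\right) - 2116}{6544} = \left(- 15 \left(\left(-6\right) \left(- \frac{1}{8}\right)\right) - 2116\right) \frac{1}{6544} = \left(\left(-15\right) \frac{3}{4} - 2116\right) \frac{1}{6544} = \left(- \frac{45}{4} - 2116\right) \frac{1}{6544} = \left(- \frac{8509}{4}\right) \frac{1}{6544} = - \frac{8509}{26176}$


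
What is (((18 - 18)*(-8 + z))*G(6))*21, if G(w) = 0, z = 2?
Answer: 0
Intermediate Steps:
(((18 - 18)*(-8 + z))*G(6))*21 = (((18 - 18)*(-8 + 2))*0)*21 = ((0*(-6))*0)*21 = (0*0)*21 = 0*21 = 0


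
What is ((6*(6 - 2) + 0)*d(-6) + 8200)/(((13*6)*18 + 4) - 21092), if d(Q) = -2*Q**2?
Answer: -1618/4921 ≈ -0.32879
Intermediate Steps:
((6*(6 - 2) + 0)*d(-6) + 8200)/(((13*6)*18 + 4) - 21092) = ((6*(6 - 2) + 0)*(-2*(-6)**2) + 8200)/(((13*6)*18 + 4) - 21092) = ((6*4 + 0)*(-2*36) + 8200)/((78*18 + 4) - 21092) = ((24 + 0)*(-72) + 8200)/((1404 + 4) - 21092) = (24*(-72) + 8200)/(1408 - 21092) = (-1728 + 8200)/(-19684) = 6472*(-1/19684) = -1618/4921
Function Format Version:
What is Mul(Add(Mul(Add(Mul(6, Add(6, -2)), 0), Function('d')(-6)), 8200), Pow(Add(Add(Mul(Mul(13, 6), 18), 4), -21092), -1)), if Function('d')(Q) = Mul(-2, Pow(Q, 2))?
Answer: Rational(-1618, 4921) ≈ -0.32879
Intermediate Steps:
Mul(Add(Mul(Add(Mul(6, Add(6, -2)), 0), Function('d')(-6)), 8200), Pow(Add(Add(Mul(Mul(13, 6), 18), 4), -21092), -1)) = Mul(Add(Mul(Add(Mul(6, Add(6, -2)), 0), Mul(-2, Pow(-6, 2))), 8200), Pow(Add(Add(Mul(Mul(13, 6), 18), 4), -21092), -1)) = Mul(Add(Mul(Add(Mul(6, 4), 0), Mul(-2, 36)), 8200), Pow(Add(Add(Mul(78, 18), 4), -21092), -1)) = Mul(Add(Mul(Add(24, 0), -72), 8200), Pow(Add(Add(1404, 4), -21092), -1)) = Mul(Add(Mul(24, -72), 8200), Pow(Add(1408, -21092), -1)) = Mul(Add(-1728, 8200), Pow(-19684, -1)) = Mul(6472, Rational(-1, 19684)) = Rational(-1618, 4921)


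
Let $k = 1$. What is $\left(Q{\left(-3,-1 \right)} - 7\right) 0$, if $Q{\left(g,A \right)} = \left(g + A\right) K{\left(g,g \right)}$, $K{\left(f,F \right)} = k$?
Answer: $0$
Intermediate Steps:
$K{\left(f,F \right)} = 1$
$Q{\left(g,A \right)} = A + g$ ($Q{\left(g,A \right)} = \left(g + A\right) 1 = \left(A + g\right) 1 = A + g$)
$\left(Q{\left(-3,-1 \right)} - 7\right) 0 = \left(\left(-1 - 3\right) - 7\right) 0 = \left(-4 - 7\right) 0 = \left(-11\right) 0 = 0$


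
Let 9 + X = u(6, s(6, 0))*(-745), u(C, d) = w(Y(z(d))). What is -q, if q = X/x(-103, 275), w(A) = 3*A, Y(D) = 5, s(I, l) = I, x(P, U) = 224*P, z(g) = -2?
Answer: -699/1442 ≈ -0.48474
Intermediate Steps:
u(C, d) = 15 (u(C, d) = 3*5 = 15)
X = -11184 (X = -9 + 15*(-745) = -9 - 11175 = -11184)
q = 699/1442 (q = -11184/(224*(-103)) = -11184/(-23072) = -11184*(-1/23072) = 699/1442 ≈ 0.48474)
-q = -1*699/1442 = -699/1442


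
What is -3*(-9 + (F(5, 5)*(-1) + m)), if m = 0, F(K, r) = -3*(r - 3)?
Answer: 9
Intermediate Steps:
F(K, r) = 9 - 3*r (F(K, r) = -3*(-3 + r) = 9 - 3*r)
-3*(-9 + (F(5, 5)*(-1) + m)) = -3*(-9 + ((9 - 3*5)*(-1) + 0)) = -3*(-9 + ((9 - 15)*(-1) + 0)) = -3*(-9 + (-6*(-1) + 0)) = -3*(-9 + (6 + 0)) = -3*(-9 + 6) = -3*(-3) = 9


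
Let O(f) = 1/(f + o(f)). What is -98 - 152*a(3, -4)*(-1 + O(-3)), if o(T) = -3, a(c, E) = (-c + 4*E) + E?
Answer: -12530/3 ≈ -4176.7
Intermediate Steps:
a(c, E) = -c + 5*E
O(f) = 1/(-3 + f) (O(f) = 1/(f - 3) = 1/(-3 + f))
-98 - 152*a(3, -4)*(-1 + O(-3)) = -98 - 152*(-1*3 + 5*(-4))*(-1 + 1/(-3 - 3)) = -98 - 152*(-3 - 20)*(-1 + 1/(-6)) = -98 - (-3496)*(-1 - 1/6) = -98 - (-3496)*(-7)/6 = -98 - 152*161/6 = -98 - 12236/3 = -12530/3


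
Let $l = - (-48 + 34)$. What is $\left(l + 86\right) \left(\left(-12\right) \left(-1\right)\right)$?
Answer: $1200$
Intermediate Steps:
$l = 14$ ($l = \left(-1\right) \left(-14\right) = 14$)
$\left(l + 86\right) \left(\left(-12\right) \left(-1\right)\right) = \left(14 + 86\right) \left(\left(-12\right) \left(-1\right)\right) = 100 \cdot 12 = 1200$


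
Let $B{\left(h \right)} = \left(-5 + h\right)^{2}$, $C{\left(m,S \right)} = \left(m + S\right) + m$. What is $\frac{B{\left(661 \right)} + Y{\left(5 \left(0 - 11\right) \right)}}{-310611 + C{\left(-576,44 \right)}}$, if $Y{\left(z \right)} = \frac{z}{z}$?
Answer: $- \frac{430337}{311719} \approx -1.3805$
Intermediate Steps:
$C{\left(m,S \right)} = S + 2 m$ ($C{\left(m,S \right)} = \left(S + m\right) + m = S + 2 m$)
$Y{\left(z \right)} = 1$
$\frac{B{\left(661 \right)} + Y{\left(5 \left(0 - 11\right) \right)}}{-310611 + C{\left(-576,44 \right)}} = \frac{\left(-5 + 661\right)^{2} + 1}{-310611 + \left(44 + 2 \left(-576\right)\right)} = \frac{656^{2} + 1}{-310611 + \left(44 - 1152\right)} = \frac{430336 + 1}{-310611 - 1108} = \frac{430337}{-311719} = 430337 \left(- \frac{1}{311719}\right) = - \frac{430337}{311719}$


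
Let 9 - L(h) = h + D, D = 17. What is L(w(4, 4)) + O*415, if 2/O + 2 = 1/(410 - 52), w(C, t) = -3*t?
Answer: -58856/143 ≈ -411.58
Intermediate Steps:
L(h) = -8 - h (L(h) = 9 - (h + 17) = 9 - (17 + h) = 9 + (-17 - h) = -8 - h)
O = -716/715 (O = 2/(-2 + 1/(410 - 52)) = 2/(-2 + 1/358) = 2/(-715/358) = 2*(-358/715) = -716/715 ≈ -1.0014)
L(w(4, 4)) + O*415 = (-8 - (-3)*4) - 716/715*415 = (-8 - 1*(-12)) - 59428/143 = (-8 + 12) - 59428/143 = 4 - 59428/143 = -58856/143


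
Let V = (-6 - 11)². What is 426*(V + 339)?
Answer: 267528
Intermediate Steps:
V = 289 (V = (-17)² = 289)
426*(V + 339) = 426*(289 + 339) = 426*628 = 267528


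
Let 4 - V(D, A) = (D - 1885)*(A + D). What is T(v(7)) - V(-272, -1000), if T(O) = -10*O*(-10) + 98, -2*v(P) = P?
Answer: 2743448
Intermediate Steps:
V(D, A) = 4 - (-1885 + D)*(A + D) (V(D, A) = 4 - (D - 1885)*(A + D) = 4 - (-1885 + D)*(A + D))
v(P) = -P/2
T(O) = 98 + 100*O (T(O) = 100*O + 98 = 98 + 100*O)
T(v(7)) - V(-272, -1000) = (98 + 100*(-½*7)) - (4 - 1*(-272)² + 1885*(-1000) + 1885*(-272) - 1*(-1000)*(-272)) = (98 + 100*(-7/2)) - (4 - 1*73984 - 1885000 - 512720 - 272000) = (98 - 350) - (4 - 73984 - 1885000 - 512720 - 272000) = -252 - 1*(-2743700) = -252 + 2743700 = 2743448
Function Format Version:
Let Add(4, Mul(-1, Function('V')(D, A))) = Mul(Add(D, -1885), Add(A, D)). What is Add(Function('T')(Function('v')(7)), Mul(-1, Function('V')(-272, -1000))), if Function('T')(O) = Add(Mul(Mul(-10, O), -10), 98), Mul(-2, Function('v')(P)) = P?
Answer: 2743448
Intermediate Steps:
Function('V')(D, A) = Add(4, Mul(-1, Add(-1885, D), Add(A, D))) (Function('V')(D, A) = Add(4, Mul(-1, Mul(Add(D, -1885), Add(A, D)))) = Add(4, Mul(-1, Mul(Add(-1885, D), Add(A, D)))) = Add(4, Mul(-1, Add(-1885, D), Add(A, D))))
Function('v')(P) = Mul(Rational(-1, 2), P)
Function('T')(O) = Add(98, Mul(100, O)) (Function('T')(O) = Add(Mul(100, O), 98) = Add(98, Mul(100, O)))
Add(Function('T')(Function('v')(7)), Mul(-1, Function('V')(-272, -1000))) = Add(Add(98, Mul(100, Mul(Rational(-1, 2), 7))), Mul(-1, Add(4, Mul(-1, Pow(-272, 2)), Mul(1885, -1000), Mul(1885, -272), Mul(-1, -1000, -272)))) = Add(Add(98, Mul(100, Rational(-7, 2))), Mul(-1, Add(4, Mul(-1, 73984), -1885000, -512720, -272000))) = Add(Add(98, -350), Mul(-1, Add(4, -73984, -1885000, -512720, -272000))) = Add(-252, Mul(-1, -2743700)) = Add(-252, 2743700) = 2743448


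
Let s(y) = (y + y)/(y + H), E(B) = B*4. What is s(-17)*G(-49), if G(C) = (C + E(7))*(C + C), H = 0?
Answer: 4116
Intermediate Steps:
E(B) = 4*B
G(C) = 2*C*(28 + C) (G(C) = (C + 4*7)*(C + C) = (C + 28)*(2*C) = (28 + C)*(2*C) = 2*C*(28 + C))
s(y) = 2 (s(y) = (y + y)/(y + 0) = (2*y)/y = 2)
s(-17)*G(-49) = 2*(2*(-49)*(28 - 49)) = 2*(2*(-49)*(-21)) = 2*2058 = 4116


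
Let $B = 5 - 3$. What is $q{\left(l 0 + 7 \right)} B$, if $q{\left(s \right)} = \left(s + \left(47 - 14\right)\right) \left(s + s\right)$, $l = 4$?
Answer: $1120$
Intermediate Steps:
$q{\left(s \right)} = 2 s \left(33 + s\right)$ ($q{\left(s \right)} = \left(s + \left(47 - 14\right)\right) 2 s = \left(s + 33\right) 2 s = \left(33 + s\right) 2 s = 2 s \left(33 + s\right)$)
$B = 2$ ($B = 5 - 3 = 2$)
$q{\left(l 0 + 7 \right)} B = 2 \left(4 \cdot 0 + 7\right) \left(33 + \left(4 \cdot 0 + 7\right)\right) 2 = 2 \left(0 + 7\right) \left(33 + \left(0 + 7\right)\right) 2 = 2 \cdot 7 \left(33 + 7\right) 2 = 2 \cdot 7 \cdot 40 \cdot 2 = 560 \cdot 2 = 1120$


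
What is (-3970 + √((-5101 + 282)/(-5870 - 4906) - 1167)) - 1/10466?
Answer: -41550021/10466 + I*√33865662462/5388 ≈ -3970.0 + 34.155*I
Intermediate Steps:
(-3970 + √((-5101 + 282)/(-5870 - 4906) - 1167)) - 1/10466 = (-3970 + √(-4819/(-10776) - 1167)) - 1*1/10466 = (-3970 + √(-4819*(-1/10776) - 1167)) - 1/10466 = (-3970 + √(4819/10776 - 1167)) - 1/10466 = (-3970 + √(-12570773/10776)) - 1/10466 = (-3970 + I*√33865662462/5388) - 1/10466 = -41550021/10466 + I*√33865662462/5388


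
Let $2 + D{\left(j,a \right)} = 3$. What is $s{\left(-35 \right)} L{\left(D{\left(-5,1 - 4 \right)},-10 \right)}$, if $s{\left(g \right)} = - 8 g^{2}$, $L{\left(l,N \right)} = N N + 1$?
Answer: $-989800$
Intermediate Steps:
$D{\left(j,a \right)} = 1$ ($D{\left(j,a \right)} = -2 + 3 = 1$)
$L{\left(l,N \right)} = 1 + N^{2}$ ($L{\left(l,N \right)} = N^{2} + 1 = 1 + N^{2}$)
$s{\left(-35 \right)} L{\left(D{\left(-5,1 - 4 \right)},-10 \right)} = - 8 \left(-35\right)^{2} \left(1 + \left(-10\right)^{2}\right) = \left(-8\right) 1225 \left(1 + 100\right) = \left(-9800\right) 101 = -989800$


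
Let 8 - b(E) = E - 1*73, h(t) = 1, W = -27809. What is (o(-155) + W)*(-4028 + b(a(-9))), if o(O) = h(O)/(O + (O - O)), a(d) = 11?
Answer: 17060547368/155 ≈ 1.1007e+8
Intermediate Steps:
b(E) = 81 - E (b(E) = 8 - (E - 1*73) = 8 - (E - 73) = 8 - (-73 + E) = 8 + (73 - E) = 81 - E)
o(O) = 1/O (o(O) = 1/(O + (O - O)) = 1/(O + 0) = 1/O)
(o(-155) + W)*(-4028 + b(a(-9))) = (1/(-155) - 27809)*(-4028 + (81 - 1*11)) = (-1/155 - 27809)*(-4028 + (81 - 11)) = -4310396*(-4028 + 70)/155 = -4310396/155*(-3958) = 17060547368/155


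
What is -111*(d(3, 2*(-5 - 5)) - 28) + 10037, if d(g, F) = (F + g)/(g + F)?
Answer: 13034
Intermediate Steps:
d(g, F) = 1 (d(g, F) = (F + g)/(F + g) = 1)
-111*(d(3, 2*(-5 - 5)) - 28) + 10037 = -111*(1 - 28) + 10037 = -111*(-27) + 10037 = 2997 + 10037 = 13034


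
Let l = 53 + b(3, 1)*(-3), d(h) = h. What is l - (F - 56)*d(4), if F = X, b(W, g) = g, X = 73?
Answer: -18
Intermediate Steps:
F = 73
l = 50 (l = 53 + 1*(-3) = 53 - 3 = 50)
l - (F - 56)*d(4) = 50 - (73 - 56)*4 = 50 - 17*4 = 50 - 1*68 = 50 - 68 = -18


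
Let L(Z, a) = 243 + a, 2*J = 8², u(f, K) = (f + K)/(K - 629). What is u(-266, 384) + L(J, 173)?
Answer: 101802/245 ≈ 415.52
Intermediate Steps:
u(f, K) = (K + f)/(-629 + K)
J = 32 (J = (½)*8² = (½)*64 = 32)
u(-266, 384) + L(J, 173) = (384 - 266)/(-629 + 384) + (243 + 173) = 118/(-245) + 416 = -1/245*118 + 416 = -118/245 + 416 = 101802/245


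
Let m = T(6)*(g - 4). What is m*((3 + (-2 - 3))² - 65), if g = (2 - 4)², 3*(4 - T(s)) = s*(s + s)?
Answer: 0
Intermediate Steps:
T(s) = 4 - 2*s²/3 (T(s) = 4 - s*(s + s)/3 = 4 - s*2*s/3 = 4 - 2*s²/3)
g = 4 (g = (-2)² = 4)
m = 0 (m = (4 - ⅔*6²)*(4 - 4) = (4 - ⅔*36)*0 = (4 - 24)*0 = -20*0 = 0)
m*((3 + (-2 - 3))² - 65) = 0*((3 + (-2 - 3))² - 65) = 0*((3 - 5)² - 65) = 0*((-2)² - 65) = 0*(4 - 65) = 0*(-61) = 0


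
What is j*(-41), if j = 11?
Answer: -451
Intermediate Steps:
j*(-41) = 11*(-41) = -451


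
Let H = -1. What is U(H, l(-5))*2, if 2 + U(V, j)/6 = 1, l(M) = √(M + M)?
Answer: -12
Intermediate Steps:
l(M) = √2*√M (l(M) = √(2*M) = √2*√M)
U(V, j) = -6 (U(V, j) = -12 + 6*1 = -12 + 6 = -6)
U(H, l(-5))*2 = -6*2 = -12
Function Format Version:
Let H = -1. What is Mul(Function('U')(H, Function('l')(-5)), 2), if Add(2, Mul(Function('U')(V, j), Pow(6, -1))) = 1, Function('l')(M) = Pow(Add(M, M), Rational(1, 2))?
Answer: -12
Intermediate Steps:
Function('l')(M) = Mul(Pow(2, Rational(1, 2)), Pow(M, Rational(1, 2))) (Function('l')(M) = Pow(Mul(2, M), Rational(1, 2)) = Mul(Pow(2, Rational(1, 2)), Pow(M, Rational(1, 2))))
Function('U')(V, j) = -6 (Function('U')(V, j) = Add(-12, Mul(6, 1)) = Add(-12, 6) = -6)
Mul(Function('U')(H, Function('l')(-5)), 2) = Mul(-6, 2) = -12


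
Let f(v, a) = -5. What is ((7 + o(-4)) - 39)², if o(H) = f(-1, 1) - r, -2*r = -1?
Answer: 5625/4 ≈ 1406.3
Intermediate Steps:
r = ½ (r = -½*(-1) = ½ ≈ 0.50000)
o(H) = -11/2 (o(H) = -5 - 1*½ = -5 - ½ = -11/2)
((7 + o(-4)) - 39)² = ((7 - 11/2) - 39)² = (3/2 - 39)² = (-75/2)² = 5625/4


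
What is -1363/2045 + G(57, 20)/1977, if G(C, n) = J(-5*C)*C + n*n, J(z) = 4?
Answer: -1410391/4042965 ≈ -0.34885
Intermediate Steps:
G(C, n) = n² + 4*C (G(C, n) = 4*C + n*n = 4*C + n² = n² + 4*C)
-1363/2045 + G(57, 20)/1977 = -1363/2045 + (20² + 4*57)/1977 = -1363*1/2045 + (400 + 228)*(1/1977) = -1363/2045 + 628*(1/1977) = -1363/2045 + 628/1977 = -1410391/4042965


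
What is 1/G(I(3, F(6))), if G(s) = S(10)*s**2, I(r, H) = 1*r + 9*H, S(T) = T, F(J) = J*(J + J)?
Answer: 1/4238010 ≈ 2.3596e-7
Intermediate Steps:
F(J) = 2*J**2 (F(J) = J*(2*J) = 2*J**2)
I(r, H) = r + 9*H
G(s) = 10*s**2
1/G(I(3, F(6))) = 1/(10*(3 + 9*(2*6**2))**2) = 1/(10*(3 + 9*(2*36))**2) = 1/(10*(3 + 9*72)**2) = 1/(10*(3 + 648)**2) = 1/(10*651**2) = 1/(10*423801) = 1/4238010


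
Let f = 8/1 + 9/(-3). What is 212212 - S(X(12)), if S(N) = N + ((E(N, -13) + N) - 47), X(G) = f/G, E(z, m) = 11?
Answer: 1273483/6 ≈ 2.1225e+5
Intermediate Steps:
f = 5 (f = 8*1 + 9*(-1/3) = 8 - 3 = 5)
X(G) = 5/G
S(N) = -36 + 2*N (S(N) = N + ((11 + N) - 47) = N + (-36 + N) = -36 + 2*N)
212212 - S(X(12)) = 212212 - (-36 + 2*(5/12)) = 212212 - (-36 + 5/6) = 212212 - 1*(-211/6) = 212212 + 211/6 = 1273483/6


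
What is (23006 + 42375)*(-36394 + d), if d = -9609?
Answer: -3007722143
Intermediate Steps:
(23006 + 42375)*(-36394 + d) = (23006 + 42375)*(-36394 - 9609) = 65381*(-46003) = -3007722143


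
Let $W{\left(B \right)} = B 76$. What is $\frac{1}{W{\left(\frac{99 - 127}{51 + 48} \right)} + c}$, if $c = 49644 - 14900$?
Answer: $\frac{99}{3437528} \approx 2.88 \cdot 10^{-5}$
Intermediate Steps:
$c = 34744$
$W{\left(B \right)} = 76 B$
$\frac{1}{W{\left(\frac{99 - 127}{51 + 48} \right)} + c} = \frac{1}{76 \frac{99 - 127}{51 + 48} + 34744} = \frac{1}{76 \left(- \frac{28}{99}\right) + 34744} = \frac{1}{- \frac{2128}{99} + 34744} = \frac{1}{\frac{3437528}{99}} = \frac{99}{3437528}$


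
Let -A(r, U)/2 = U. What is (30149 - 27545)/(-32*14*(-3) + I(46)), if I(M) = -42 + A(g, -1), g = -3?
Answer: 651/326 ≈ 1.9969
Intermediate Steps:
A(r, U) = -2*U
I(M) = -40 (I(M) = -42 - 2*(-1) = -42 + 2 = -40)
(30149 - 27545)/(-32*14*(-3) + I(46)) = (30149 - 27545)/(-32*14*(-3) - 40) = 2604/(-448*(-3) - 40) = 2604/(1344 - 40) = 2604/1304 = 2604*(1/1304) = 651/326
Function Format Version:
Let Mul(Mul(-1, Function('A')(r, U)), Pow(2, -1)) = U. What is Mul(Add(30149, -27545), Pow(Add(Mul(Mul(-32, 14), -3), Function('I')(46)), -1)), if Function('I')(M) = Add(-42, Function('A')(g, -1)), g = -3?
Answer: Rational(651, 326) ≈ 1.9969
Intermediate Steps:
Function('A')(r, U) = Mul(-2, U)
Function('I')(M) = -40 (Function('I')(M) = Add(-42, Mul(-2, -1)) = Add(-42, 2) = -40)
Mul(Add(30149, -27545), Pow(Add(Mul(Mul(-32, 14), -3), Function('I')(46)), -1)) = Mul(Add(30149, -27545), Pow(Add(Mul(Mul(-32, 14), -3), -40), -1)) = Mul(2604, Pow(Add(Mul(-448, -3), -40), -1)) = Mul(2604, Pow(Add(1344, -40), -1)) = Mul(2604, Pow(1304, -1)) = Mul(2604, Rational(1, 1304)) = Rational(651, 326)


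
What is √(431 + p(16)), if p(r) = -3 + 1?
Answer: √429 ≈ 20.712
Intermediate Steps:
p(r) = -2
√(431 + p(16)) = √(431 - 2) = √429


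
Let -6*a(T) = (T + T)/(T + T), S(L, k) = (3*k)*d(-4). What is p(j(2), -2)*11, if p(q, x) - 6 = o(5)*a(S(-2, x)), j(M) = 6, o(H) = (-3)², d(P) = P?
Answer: 99/2 ≈ 49.500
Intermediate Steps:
o(H) = 9
S(L, k) = -12*k (S(L, k) = (3*k)*(-4) = -12*k)
a(T) = -⅙ (a(T) = -(T + T)/(6*(T + T)) = -2*T/(6*(2*T)) = -2*T*1/(2*T)/6 = -⅙*1 = -⅙)
p(q, x) = 9/2 (p(q, x) = 6 + 9*(-⅙) = 6 - 3/2 = 9/2)
p(j(2), -2)*11 = (9/2)*11 = 99/2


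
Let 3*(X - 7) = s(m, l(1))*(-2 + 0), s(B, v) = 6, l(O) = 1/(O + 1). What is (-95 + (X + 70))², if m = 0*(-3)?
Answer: 484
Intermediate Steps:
l(O) = 1/(1 + O)
m = 0
X = 3 (X = 7 + (6*(-2 + 0))/3 = 7 + (6*(-2))/3 = 7 + (⅓)*(-12) = 7 - 4 = 3)
(-95 + (X + 70))² = (-95 + (3 + 70))² = (-95 + 73)² = (-22)² = 484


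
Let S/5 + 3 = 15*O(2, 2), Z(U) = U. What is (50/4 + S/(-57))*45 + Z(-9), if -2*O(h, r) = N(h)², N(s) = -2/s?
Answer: 11304/19 ≈ 594.95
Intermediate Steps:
O(h, r) = -2/h² (O(h, r) = -4/h²/2 = -2/h²)
S = -105/2 (S = -15 + 5*(15*(-2/2²)) = -15 + 5*(15*(-2*¼)) = -15 + 5*(15*(-½)) = -15 + 5*(-15/2) = -15 - 75/2 = -105/2 ≈ -52.500)
(50/4 + S/(-57))*45 + Z(-9) = (50/4 - 105/2/(-57))*45 - 9 = (50*(¼) - 105/2*(-1/57))*45 - 9 = (25/2 + 35/38)*45 - 9 = (255/19)*45 - 9 = 11475/19 - 9 = 11304/19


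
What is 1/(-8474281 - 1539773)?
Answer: -1/10014054 ≈ -9.9860e-8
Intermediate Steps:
1/(-8474281 - 1539773) = 1/(-10014054) = -1/10014054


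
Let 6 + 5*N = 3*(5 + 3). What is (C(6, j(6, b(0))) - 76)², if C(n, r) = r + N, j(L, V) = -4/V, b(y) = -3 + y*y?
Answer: 1136356/225 ≈ 5050.5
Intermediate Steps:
b(y) = -3 + y²
N = 18/5 (N = -6/5 + (3*(5 + 3))/5 = -6/5 + (3*8)/5 = -6/5 + (⅕)*24 = -6/5 + 24/5 = 18/5 ≈ 3.6000)
C(n, r) = 18/5 + r (C(n, r) = r + 18/5 = 18/5 + r)
(C(6, j(6, b(0))) - 76)² = ((18/5 - 4/(-3 + 0²)) - 76)² = ((18/5 - 4/(-3 + 0)) - 76)² = ((18/5 - 4/(-3)) - 76)² = ((18/5 - 4*(-⅓)) - 76)² = ((18/5 + 4/3) - 76)² = (74/15 - 76)² = (-1066/15)² = 1136356/225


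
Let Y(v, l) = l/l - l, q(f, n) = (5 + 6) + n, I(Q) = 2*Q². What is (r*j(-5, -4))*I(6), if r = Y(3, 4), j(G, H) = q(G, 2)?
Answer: -2808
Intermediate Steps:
q(f, n) = 11 + n
j(G, H) = 13 (j(G, H) = 11 + 2 = 13)
Y(v, l) = 1 - l
r = -3 (r = 1 - 1*4 = 1 - 4 = -3)
(r*j(-5, -4))*I(6) = (-3*13)*(2*6²) = -78*36 = -39*72 = -2808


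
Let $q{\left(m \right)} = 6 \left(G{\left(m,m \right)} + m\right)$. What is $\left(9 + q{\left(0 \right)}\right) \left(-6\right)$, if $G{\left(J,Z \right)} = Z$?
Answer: $-54$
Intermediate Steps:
$q{\left(m \right)} = 12 m$ ($q{\left(m \right)} = 6 \left(m + m\right) = 6 \cdot 2 m = 12 m$)
$\left(9 + q{\left(0 \right)}\right) \left(-6\right) = \left(9 + 12 \cdot 0\right) \left(-6\right) = \left(9 + 0\right) \left(-6\right) = 9 \left(-6\right) = -54$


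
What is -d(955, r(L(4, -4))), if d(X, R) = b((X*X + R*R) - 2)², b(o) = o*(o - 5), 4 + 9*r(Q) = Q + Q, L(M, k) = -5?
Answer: -29782632721764230048389974595396/43046721 ≈ -6.9187e+23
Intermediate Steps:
r(Q) = -4/9 + 2*Q/9 (r(Q) = -4/9 + (Q + Q)/9 = -4/9 + (2*Q)/9 = -4/9 + 2*Q/9)
b(o) = o*(-5 + o)
d(X, R) = (-7 + R² + X²)²*(-2 + R² + X²)² (d(X, R) = (((X*X + R*R) - 2)*(-5 + ((X*X + R*R) - 2)))² = (((X² + R²) - 2)*(-5 + ((X² + R²) - 2)))² = (((R² + X²) - 2)*(-5 + ((R² + X²) - 2)))² = ((-2 + R² + X²)*(-5 + (-2 + R² + X²)))² = ((-2 + R² + X²)*(-7 + R² + X²))² = ((-7 + R² + X²)*(-2 + R² + X²))² = (-7 + R² + X²)²*(-2 + R² + X²)²)
-d(955, r(L(4, -4))) = -(-7 + (-4/9 + (2/9)*(-5))² + 955²)²*(-2 + (-4/9 + (2/9)*(-5))² + 955²)² = -(-7 + (-4/9 - 10/9)² + 912025)²*(-2 + (-4/9 - 10/9)² + 912025)² = -(-7 + (-14/9)² + 912025)²*(-2 + (-14/9)² + 912025)² = -(-7 + 196/81 + 912025)²*(-2 + 196/81 + 912025)² = -(73873654/81)²*(73874059/81)² = -5457316755311716*5457376593135481/(6561*6561) = -1*29782632721764230048389974595396/43046721 = -29782632721764230048389974595396/43046721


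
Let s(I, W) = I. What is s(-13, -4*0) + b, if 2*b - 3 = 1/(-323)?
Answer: -3715/323 ≈ -11.502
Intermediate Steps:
b = 484/323 (b = 3/2 + (½)/(-323) = 3/2 + (½)*(-1/323) = 3/2 - 1/646 = 484/323 ≈ 1.4985)
s(-13, -4*0) + b = -13 + 484/323 = -3715/323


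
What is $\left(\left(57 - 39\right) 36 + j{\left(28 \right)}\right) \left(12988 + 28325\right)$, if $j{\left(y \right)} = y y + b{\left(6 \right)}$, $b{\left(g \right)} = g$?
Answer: $59408094$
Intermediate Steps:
$j{\left(y \right)} = 6 + y^{2}$ ($j{\left(y \right)} = y y + 6 = y^{2} + 6 = 6 + y^{2}$)
$\left(\left(57 - 39\right) 36 + j{\left(28 \right)}\right) \left(12988 + 28325\right) = \left(\left(57 - 39\right) 36 + \left(6 + 28^{2}\right)\right) \left(12988 + 28325\right) = \left(18 \cdot 36 + \left(6 + 784\right)\right) 41313 = \left(648 + 790\right) 41313 = 1438 \cdot 41313 = 59408094$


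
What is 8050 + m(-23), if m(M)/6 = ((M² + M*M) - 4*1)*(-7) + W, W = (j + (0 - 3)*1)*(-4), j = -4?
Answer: -36050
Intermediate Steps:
W = 28 (W = (-4 + (0 - 3)*1)*(-4) = (-4 - 3*1)*(-4) = (-4 - 3)*(-4) = -7*(-4) = 28)
m(M) = 336 - 84*M² (m(M) = 6*(((M² + M*M) - 4*1)*(-7) + 28) = 6*(((M² + M²) - 4)*(-7) + 28) = 6*((2*M² - 4)*(-7) + 28) = 6*((-4 + 2*M²)*(-7) + 28) = 6*((28 - 14*M²) + 28) = 6*(56 - 14*M²) = 336 - 84*M²)
8050 + m(-23) = 8050 + (336 - 84*(-23)²) = 8050 + (336 - 84*529) = 8050 + (336 - 44436) = 8050 - 44100 = -36050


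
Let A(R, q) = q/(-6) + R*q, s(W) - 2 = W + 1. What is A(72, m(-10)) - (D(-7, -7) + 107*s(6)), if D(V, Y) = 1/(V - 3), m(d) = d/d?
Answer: -13366/15 ≈ -891.07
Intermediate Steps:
s(W) = 3 + W (s(W) = 2 + (W + 1) = 2 + (1 + W) = 3 + W)
m(d) = 1
D(V, Y) = 1/(-3 + V)
A(R, q) = -q/6 + R*q (A(R, q) = q*(-⅙) + R*q = -q/6 + R*q)
A(72, m(-10)) - (D(-7, -7) + 107*s(6)) = 1*(-⅙ + 72) - (1/(-3 - 7) + 107*(3 + 6)) = 1*(431/6) - (1/(-10) + 107*9) = 431/6 - (-⅒ + 963) = 431/6 - 1*9629/10 = 431/6 - 9629/10 = -13366/15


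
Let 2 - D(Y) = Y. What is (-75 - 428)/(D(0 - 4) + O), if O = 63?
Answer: -503/69 ≈ -7.2899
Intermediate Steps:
D(Y) = 2 - Y
(-75 - 428)/(D(0 - 4) + O) = (-75 - 428)/((2 - (0 - 4)) + 63) = -503/((2 - 1*(-4)) + 63) = -503/((2 + 4) + 63) = -503/(6 + 63) = -503/69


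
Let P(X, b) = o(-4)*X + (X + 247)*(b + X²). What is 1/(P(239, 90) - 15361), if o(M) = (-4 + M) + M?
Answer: 1/27786317 ≈ 3.5989e-8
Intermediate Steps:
o(M) = -4 + 2*M
P(X, b) = -12*X + (247 + X)*(b + X²) (P(X, b) = (-4 + 2*(-4))*X + (X + 247)*(b + X²) = (-4 - 8)*X + (247 + X)*(b + X²) = -12*X + (247 + X)*(b + X²))
1/(P(239, 90) - 15361) = 1/((239³ - 12*239 + 247*90 + 247*239² + 239*90) - 15361) = 1/((13651919 - 2868 + 22230 + 247*57121 + 21510) - 15361) = 1/((13651919 - 2868 + 22230 + 14108887 + 21510) - 15361) = 1/(27801678 - 15361) = 1/27786317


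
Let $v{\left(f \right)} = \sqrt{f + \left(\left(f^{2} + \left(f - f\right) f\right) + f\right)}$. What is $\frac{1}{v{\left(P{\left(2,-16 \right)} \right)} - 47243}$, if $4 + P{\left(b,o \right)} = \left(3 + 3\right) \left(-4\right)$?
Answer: $- \frac{6749}{318842903} - \frac{2 \sqrt{182}}{2231900321} \approx -2.1179 \cdot 10^{-5}$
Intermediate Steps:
$P{\left(b,o \right)} = -28$ ($P{\left(b,o \right)} = -4 + \left(3 + 3\right) \left(-4\right) = -4 + 6 \left(-4\right) = -4 - 24 = -28$)
$v{\left(f \right)} = \sqrt{f^{2} + 2 f}$ ($v{\left(f \right)} = \sqrt{f + \left(\left(f^{2} + 0 f\right) + f\right)} = \sqrt{f + \left(\left(f^{2} + 0\right) + f\right)} = \sqrt{f + \left(f^{2} + f\right)} = \sqrt{f + \left(f + f^{2}\right)} = \sqrt{f^{2} + 2 f}$)
$\frac{1}{v{\left(P{\left(2,-16 \right)} \right)} - 47243} = \frac{1}{\sqrt{- 28 \left(2 - 28\right)} - 47243} = \frac{1}{\sqrt{\left(-28\right) \left(-26\right)} - 47243} = \frac{1}{\sqrt{728} - 47243} = \frac{1}{2 \sqrt{182} - 47243} = \frac{1}{-47243 + 2 \sqrt{182}}$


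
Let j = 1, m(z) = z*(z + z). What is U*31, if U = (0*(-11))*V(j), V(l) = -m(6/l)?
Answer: 0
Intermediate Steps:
m(z) = 2*z² (m(z) = z*(2*z) = 2*z²)
V(l) = -72/l² (V(l) = -2*(6/l)² = -2*36/l² = -72/l²)
U = 0 (U = (0*(-11))*(-72/1²) = 0*(-72*1) = 0*(-72) = 0)
U*31 = 0*31 = 0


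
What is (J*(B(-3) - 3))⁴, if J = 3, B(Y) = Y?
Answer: 104976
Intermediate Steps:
(J*(B(-3) - 3))⁴ = (3*(-3 - 3))⁴ = (3*(-6))⁴ = (-18)⁴ = 104976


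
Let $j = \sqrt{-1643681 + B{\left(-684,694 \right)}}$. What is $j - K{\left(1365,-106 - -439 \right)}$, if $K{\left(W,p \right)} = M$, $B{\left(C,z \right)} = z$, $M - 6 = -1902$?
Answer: $1896 + i \sqrt{1642987} \approx 1896.0 + 1281.8 i$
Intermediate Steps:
$M = -1896$ ($M = 6 - 1902 = -1896$)
$K{\left(W,p \right)} = -1896$
$j = i \sqrt{1642987}$ ($j = \sqrt{-1643681 + 694} = \sqrt{-1642987} = i \sqrt{1642987} \approx 1281.8 i$)
$j - K{\left(1365,-106 - -439 \right)} = i \sqrt{1642987} - -1896 = i \sqrt{1642987} + 1896 = 1896 + i \sqrt{1642987}$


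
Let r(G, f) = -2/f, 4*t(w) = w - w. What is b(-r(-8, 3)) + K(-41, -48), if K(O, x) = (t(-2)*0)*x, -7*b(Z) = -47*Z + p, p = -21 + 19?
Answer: 100/21 ≈ 4.7619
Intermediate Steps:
t(w) = 0 (t(w) = (w - w)/4 = (1/4)*0 = 0)
p = -2
b(Z) = 2/7 + 47*Z/7 (b(Z) = -(-47*Z - 2)/7 = -(-2 - 47*Z)/7 = 2/7 + 47*Z/7)
K(O, x) = 0 (K(O, x) = (0*0)*x = 0*x = 0)
b(-r(-8, 3)) + K(-41, -48) = (2/7 + 47*(-(-2)/3)/7) + 0 = (2/7 + 47*(-1*(-2/3))/7) + 0 = (2/7 + (47/7)*(2/3)) + 0 = (2/7 + 94/21) + 0 = 100/21 + 0 = 100/21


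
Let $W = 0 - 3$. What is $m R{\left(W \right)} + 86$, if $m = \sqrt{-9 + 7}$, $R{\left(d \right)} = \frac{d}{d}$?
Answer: $86 + i \sqrt{2} \approx 86.0 + 1.4142 i$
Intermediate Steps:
$W = -3$ ($W = 0 - 3 = -3$)
$R{\left(d \right)} = 1$
$m = i \sqrt{2}$ ($m = \sqrt{-2} = i \sqrt{2} \approx 1.4142 i$)
$m R{\left(W \right)} + 86 = i \sqrt{2} \cdot 1 + 86 = i \sqrt{2} + 86 = 86 + i \sqrt{2}$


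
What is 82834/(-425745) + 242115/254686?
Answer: 81982590551/108431291070 ≈ 0.75608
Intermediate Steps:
82834/(-425745) + 242115/254686 = 82834*(-1/425745) + 242115*(1/254686) = -82834/425745 + 242115/254686 = 81982590551/108431291070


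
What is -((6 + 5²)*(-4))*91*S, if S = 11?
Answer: 124124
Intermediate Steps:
-((6 + 5²)*(-4))*91*S = -((6 + 5²)*(-4))*91*11 = -((6 + 25)*(-4))*91*11 = -(31*(-4))*91*11 = -(-124*91)*11 = -(-11284)*11 = -1*(-124124) = 124124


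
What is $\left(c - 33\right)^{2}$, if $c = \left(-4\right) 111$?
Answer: $227529$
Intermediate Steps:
$c = -444$
$\left(c - 33\right)^{2} = \left(-444 - 33\right)^{2} = \left(-477\right)^{2} = 227529$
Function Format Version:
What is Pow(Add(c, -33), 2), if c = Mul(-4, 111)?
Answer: 227529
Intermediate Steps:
c = -444
Pow(Add(c, -33), 2) = Pow(Add(-444, -33), 2) = Pow(-477, 2) = 227529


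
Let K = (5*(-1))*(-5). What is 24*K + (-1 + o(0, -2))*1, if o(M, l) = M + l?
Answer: 597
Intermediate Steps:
K = 25 (K = -5*(-5) = 25)
24*K + (-1 + o(0, -2))*1 = 24*25 + (-1 + (0 - 2))*1 = 600 + (-1 - 2)*1 = 600 - 3*1 = 600 - 3 = 597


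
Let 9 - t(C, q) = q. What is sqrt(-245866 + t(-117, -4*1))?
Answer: 3*I*sqrt(27317) ≈ 495.84*I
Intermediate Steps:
t(C, q) = 9 - q
sqrt(-245866 + t(-117, -4*1)) = sqrt(-245866 + (9 - (-4))) = sqrt(-245866 + (9 - 1*(-4))) = sqrt(-245866 + (9 + 4)) = sqrt(-245866 + 13) = sqrt(-245853) = 3*I*sqrt(27317)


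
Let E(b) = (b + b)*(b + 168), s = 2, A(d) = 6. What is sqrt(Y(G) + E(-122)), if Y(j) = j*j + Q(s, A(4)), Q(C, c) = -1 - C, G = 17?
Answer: I*sqrt(10938) ≈ 104.58*I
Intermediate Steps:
Y(j) = -3 + j**2 (Y(j) = j*j + (-1 - 1*2) = j**2 + (-1 - 2) = j**2 - 3 = -3 + j**2)
E(b) = 2*b*(168 + b) (E(b) = (2*b)*(168 + b) = 2*b*(168 + b))
sqrt(Y(G) + E(-122)) = sqrt((-3 + 17**2) + 2*(-122)*(168 - 122)) = sqrt((-3 + 289) + 2*(-122)*46) = sqrt(286 - 11224) = sqrt(-10938) = I*sqrt(10938)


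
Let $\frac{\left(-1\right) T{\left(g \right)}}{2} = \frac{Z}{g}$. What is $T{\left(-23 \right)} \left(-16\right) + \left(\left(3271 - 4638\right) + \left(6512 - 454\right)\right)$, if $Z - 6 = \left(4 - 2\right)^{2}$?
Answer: $\frac{107573}{23} \approx 4677.1$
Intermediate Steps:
$Z = 10$ ($Z = 6 + \left(4 - 2\right)^{2} = 6 + 2^{2} = 6 + 4 = 10$)
$T{\left(g \right)} = - \frac{20}{g}$ ($T{\left(g \right)} = - 2 \frac{10}{g} = - \frac{20}{g}$)
$T{\left(-23 \right)} \left(-16\right) + \left(\left(3271 - 4638\right) + \left(6512 - 454\right)\right) = - \frac{20}{-23} \left(-16\right) + \left(\left(3271 - 4638\right) + \left(6512 - 454\right)\right) = \left(-20\right) \left(- \frac{1}{23}\right) \left(-16\right) + \left(-1367 + 6058\right) = \frac{20}{23} \left(-16\right) + 4691 = - \frac{320}{23} + 4691 = \frac{107573}{23}$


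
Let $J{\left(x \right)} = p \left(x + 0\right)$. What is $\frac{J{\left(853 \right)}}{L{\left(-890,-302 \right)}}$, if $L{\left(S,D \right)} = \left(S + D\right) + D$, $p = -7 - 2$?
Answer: $\frac{853}{166} \approx 5.1386$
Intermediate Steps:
$p = -9$
$L{\left(S,D \right)} = S + 2 D$ ($L{\left(S,D \right)} = \left(D + S\right) + D = S + 2 D$)
$J{\left(x \right)} = - 9 x$ ($J{\left(x \right)} = - 9 \left(x + 0\right) = - 9 x$)
$\frac{J{\left(853 \right)}}{L{\left(-890,-302 \right)}} = \frac{\left(-9\right) 853}{-890 + 2 \left(-302\right)} = - \frac{7677}{-890 - 604} = - \frac{7677}{-1494} = \left(-7677\right) \left(- \frac{1}{1494}\right) = \frac{853}{166}$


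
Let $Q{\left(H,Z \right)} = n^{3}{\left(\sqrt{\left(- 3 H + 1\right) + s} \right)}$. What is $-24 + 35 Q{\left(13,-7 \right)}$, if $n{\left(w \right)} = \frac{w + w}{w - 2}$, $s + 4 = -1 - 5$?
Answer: $\frac{24 \left(- 35 i + 262 \sqrt{3}\right)}{18 \sqrt{3} + 35 i} \approx 141.17 - 185.42 i$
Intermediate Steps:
$s = -10$ ($s = -4 - 6 = -10$)
$n{\left(w \right)} = \frac{2 w}{-2 + w}$
$Q{\left(H,Z \right)} = \frac{8 \left(-9 - 3 H\right)^{\frac{3}{2}}}{\left(-2 + \sqrt{-9 - 3 H}\right)^{3}}$ ($Q{\left(H,Z \right)} = \left(\frac{2 \sqrt{\left(- 3 H + 1\right) - 10}}{-2 + \sqrt{\left(- 3 H + 1\right) - 10}}\right)^{3} = \left(\frac{2 \sqrt{\left(1 - 3 H\right) - 10}}{-2 + \sqrt{\left(1 - 3 H\right) - 10}}\right)^{3} = \left(\frac{2 \sqrt{-9 - 3 H}}{-2 + \sqrt{-9 - 3 H}}\right)^{3} = \frac{8 \left(-9 - 3 H\right)^{\frac{3}{2}}}{\left(-2 + \sqrt{-9 - 3 H}\right)^{3}}$)
$-24 + 35 Q{\left(13,-7 \right)} = -24 + 35 \frac{24 \sqrt{3} \left(-3 - 13\right)^{\frac{3}{2}}}{\left(-2 + \sqrt{3} \sqrt{-3 - 13}\right)^{3}} = -24 + 35 \frac{24 \sqrt{3} \left(-16\right)^{\frac{3}{2}}}{\left(-2 + \sqrt{3} \sqrt{-16}\right)^{3}} = -24 + 35 \frac{24 \sqrt{3} \left(- 64 i\right)}{\left(-2 + \sqrt{3} \cdot 4 i\right)^{3}} = -24 + 35 \frac{24 \sqrt{3} \left(- 64 i\right)}{\left(-2 + 4 i \sqrt{3}\right)^{3}} = -24 + 35 \left(- \frac{1536 i \sqrt{3}}{\left(-2 + 4 i \sqrt{3}\right)^{3}}\right) = -24 - \frac{53760 i \sqrt{3}}{\left(-2 + 4 i \sqrt{3}\right)^{3}}$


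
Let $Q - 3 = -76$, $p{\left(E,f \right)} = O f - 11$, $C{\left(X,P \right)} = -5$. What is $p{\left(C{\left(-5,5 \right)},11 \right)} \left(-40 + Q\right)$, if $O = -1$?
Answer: $2486$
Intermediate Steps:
$p{\left(E,f \right)} = -11 - f$ ($p{\left(E,f \right)} = - f - 11 = -11 - f$)
$Q = -73$ ($Q = 3 - 76 = -73$)
$p{\left(C{\left(-5,5 \right)},11 \right)} \left(-40 + Q\right) = \left(-11 - 11\right) \left(-40 - 73\right) = \left(-11 - 11\right) \left(-113\right) = \left(-22\right) \left(-113\right) = 2486$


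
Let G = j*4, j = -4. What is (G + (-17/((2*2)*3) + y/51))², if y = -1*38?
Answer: 1525225/4624 ≈ 329.85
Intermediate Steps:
y = -38
G = -16 (G = -4*4 = -16)
(G + (-17/((2*2)*3) + y/51))² = (-16 + (-17/((2*2)*3) - 38/51))² = (-16 + (-17/(4*3) - 38*1/51))² = (-16 + (-17/12 - 38/51))² = (-16 - 147/68)² = (-1235/68)² = 1525225/4624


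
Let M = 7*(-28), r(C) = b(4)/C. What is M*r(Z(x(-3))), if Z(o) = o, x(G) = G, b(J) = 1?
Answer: 196/3 ≈ 65.333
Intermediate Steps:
r(C) = 1/C
M = -196
M*r(Z(x(-3))) = -196/(-3) = -196*(-⅓) = 196/3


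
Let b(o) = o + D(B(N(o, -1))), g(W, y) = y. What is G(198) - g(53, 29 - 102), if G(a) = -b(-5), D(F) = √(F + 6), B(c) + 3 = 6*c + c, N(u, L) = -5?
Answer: 78 - 4*I*√2 ≈ 78.0 - 5.6569*I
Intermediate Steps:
B(c) = -3 + 7*c (B(c) = -3 + (6*c + c) = -3 + 7*c)
D(F) = √(6 + F)
b(o) = o + 4*I*√2 (b(o) = o + √(6 + (-3 + 7*(-5))) = o + √(6 + (-3 - 35)) = o + √(6 - 38) = o + √(-32) = o + 4*I*√2)
G(a) = 5 - 4*I*√2 (G(a) = -(-5 + 4*I*√2) = 5 - 4*I*√2)
G(198) - g(53, 29 - 102) = (5 - 4*I*√2) - (29 - 102) = (5 - 4*I*√2) - 1*(-73) = (5 - 4*I*√2) + 73 = 78 - 4*I*√2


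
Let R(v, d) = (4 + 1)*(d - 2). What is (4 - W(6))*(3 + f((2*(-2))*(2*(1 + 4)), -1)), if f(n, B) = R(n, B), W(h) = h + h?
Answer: 96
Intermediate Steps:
R(v, d) = -10 + 5*d (R(v, d) = 5*(-2 + d) = -10 + 5*d)
W(h) = 2*h
f(n, B) = -10 + 5*B
(4 - W(6))*(3 + f((2*(-2))*(2*(1 + 4)), -1)) = (4 - 2*6)*(3 + (-10 + 5*(-1))) = (4 - 1*12)*(3 + (-10 - 5)) = (4 - 12)*(3 - 15) = -8*(-12) = 96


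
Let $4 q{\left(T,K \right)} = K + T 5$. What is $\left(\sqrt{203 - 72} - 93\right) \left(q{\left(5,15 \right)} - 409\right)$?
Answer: $37107 - 399 \sqrt{131} \approx 32540.0$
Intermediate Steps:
$q{\left(T,K \right)} = \frac{K}{4} + \frac{5 T}{4}$ ($q{\left(T,K \right)} = \frac{K + T 5}{4} = \frac{K + 5 T}{4} = \frac{K}{4} + \frac{5 T}{4}$)
$\left(\sqrt{203 - 72} - 93\right) \left(q{\left(5,15 \right)} - 409\right) = \left(\sqrt{203 - 72} - 93\right) \left(\left(\frac{1}{4} \cdot 15 + \frac{5}{4} \cdot 5\right) - 409\right) = \left(\sqrt{131} - 93\right) \left(\left(\frac{15}{4} + \frac{25}{4}\right) - 409\right) = \left(-93 + \sqrt{131}\right) \left(10 - 409\right) = \left(-93 + \sqrt{131}\right) \left(-399\right) = 37107 - 399 \sqrt{131}$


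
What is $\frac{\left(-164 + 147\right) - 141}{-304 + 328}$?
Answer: $- \frac{79}{12} \approx -6.5833$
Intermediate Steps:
$\frac{\left(-164 + 147\right) - 141}{-304 + 328} = \frac{-17 - 141}{24} = \left(-158\right) \frac{1}{24} = - \frac{79}{12}$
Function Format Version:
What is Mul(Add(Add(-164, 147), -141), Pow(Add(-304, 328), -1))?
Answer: Rational(-79, 12) ≈ -6.5833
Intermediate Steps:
Mul(Add(Add(-164, 147), -141), Pow(Add(-304, 328), -1)) = Mul(Add(-17, -141), Pow(24, -1)) = Mul(-158, Rational(1, 24)) = Rational(-79, 12)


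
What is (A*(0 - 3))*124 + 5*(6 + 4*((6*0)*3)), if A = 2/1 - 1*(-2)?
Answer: -1458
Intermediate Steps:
A = 4 (A = 2*1 + 2 = 2 + 2 = 4)
(A*(0 - 3))*124 + 5*(6 + 4*((6*0)*3)) = (4*(0 - 3))*124 + 5*(6 + 4*((6*0)*3)) = (4*(-3))*124 + 5*(6 + 4*(0*3)) = -12*124 + 5*(6 + 4*0) = -1488 + 5*(6 + 0) = -1488 + 5*6 = -1488 + 30 = -1458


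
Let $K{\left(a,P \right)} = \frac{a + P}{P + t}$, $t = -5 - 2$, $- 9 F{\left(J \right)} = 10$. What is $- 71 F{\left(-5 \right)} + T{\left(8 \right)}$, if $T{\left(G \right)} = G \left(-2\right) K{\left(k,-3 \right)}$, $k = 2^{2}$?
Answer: $\frac{3622}{45} \approx 80.489$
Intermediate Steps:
$F{\left(J \right)} = - \frac{10}{9}$ ($F{\left(J \right)} = \left(- \frac{1}{9}\right) 10 = - \frac{10}{9}$)
$t = -7$ ($t = -5 - 2 = -7$)
$k = 4$
$K{\left(a,P \right)} = \frac{P + a}{-7 + P}$ ($K{\left(a,P \right)} = \frac{a + P}{P - 7} = \frac{P + a}{-7 + P}$)
$T{\left(G \right)} = \frac{G}{5}$ ($T{\left(G \right)} = G \left(-2\right) \frac{-3 + 4}{-7 - 3} = - 2 G \frac{1}{-10} \cdot 1 = - 2 G \left(\left(- \frac{1}{10}\right) 1\right) = - 2 G \left(- \frac{1}{10}\right) = \frac{G}{5}$)
$- 71 F{\left(-5 \right)} + T{\left(8 \right)} = \left(-71\right) \left(- \frac{10}{9}\right) + \frac{1}{5} \cdot 8 = \frac{710}{9} + \frac{8}{5} = \frac{3622}{45}$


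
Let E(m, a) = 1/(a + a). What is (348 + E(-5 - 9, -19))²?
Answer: 174847729/1444 ≈ 1.2109e+5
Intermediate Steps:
E(m, a) = 1/(2*a)
(348 + E(-5 - 9, -19))² = (348 + (½)/(-19))² = (348 + (½)*(-1/19))² = (348 - 1/38)² = (13223/38)² = 174847729/1444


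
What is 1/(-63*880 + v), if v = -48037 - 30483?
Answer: -1/133960 ≈ -7.4649e-6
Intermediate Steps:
v = -78520
1/(-63*880 + v) = 1/(-63*880 - 78520) = 1/(-55440 - 78520) = 1/(-133960) = -1/133960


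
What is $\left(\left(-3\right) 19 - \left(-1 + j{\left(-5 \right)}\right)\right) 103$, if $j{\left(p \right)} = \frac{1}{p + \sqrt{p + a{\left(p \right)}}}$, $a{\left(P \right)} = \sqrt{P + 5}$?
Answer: $- \frac{34505}{6} + \frac{103 i \sqrt{5}}{30} \approx -5750.8 + 7.6772 i$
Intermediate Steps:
$a{\left(P \right)} = \sqrt{5 + P}$
$j{\left(p \right)} = \frac{1}{p + \sqrt{p + \sqrt{5 + p}}}$
$\left(\left(-3\right) 19 - \left(-1 + j{\left(-5 \right)}\right)\right) 103 = \left(\left(-3\right) 19 + \left(1 - \frac{1}{-5 + \sqrt{-5 + \sqrt{5 - 5}}}\right)\right) 103 = \left(-57 + \left(1 - \frac{1}{-5 + \sqrt{-5 + \sqrt{0}}}\right)\right) 103 = \left(-57 + \left(1 - \frac{1}{-5 + \sqrt{-5 + 0}}\right)\right) 103 = \left(-57 + \left(1 - \frac{1}{-5 + \sqrt{-5}}\right)\right) 103 = \left(-57 + \left(1 - \frac{1}{-5 + i \sqrt{5}}\right)\right) 103 = \left(-56 - \frac{1}{-5 + i \sqrt{5}}\right) 103 = -5768 - \frac{103}{-5 + i \sqrt{5}}$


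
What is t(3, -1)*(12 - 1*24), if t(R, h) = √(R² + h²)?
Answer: -12*√10 ≈ -37.947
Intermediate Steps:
t(3, -1)*(12 - 1*24) = √(3² + (-1)²)*(12 - 1*24) = √(9 + 1)*(12 - 24) = √10*(-12) = -12*√10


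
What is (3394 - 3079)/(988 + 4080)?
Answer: 45/724 ≈ 0.062155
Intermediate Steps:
(3394 - 3079)/(988 + 4080) = 315/5068 = 315*(1/5068) = 45/724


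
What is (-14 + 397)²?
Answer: 146689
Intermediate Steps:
(-14 + 397)² = 383² = 146689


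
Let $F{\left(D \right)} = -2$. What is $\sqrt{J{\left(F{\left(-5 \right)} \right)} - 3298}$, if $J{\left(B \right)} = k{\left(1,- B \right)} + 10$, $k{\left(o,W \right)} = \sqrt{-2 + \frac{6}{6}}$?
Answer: $\sqrt{-3288 + i} \approx 0.00872 + 57.341 i$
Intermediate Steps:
$k{\left(o,W \right)} = i$ ($k{\left(o,W \right)} = \sqrt{-2 + 6 \cdot \frac{1}{6}} = \sqrt{-2 + 1} = \sqrt{-1} = i$)
$J{\left(B \right)} = 10 + i$ ($J{\left(B \right)} = i + 10 = 10 + i$)
$\sqrt{J{\left(F{\left(-5 \right)} \right)} - 3298} = \sqrt{\left(10 + i\right) - 3298} = \sqrt{-3288 + i}$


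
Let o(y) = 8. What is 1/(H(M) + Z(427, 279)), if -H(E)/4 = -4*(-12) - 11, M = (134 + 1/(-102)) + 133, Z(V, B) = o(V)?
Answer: -1/140 ≈ -0.0071429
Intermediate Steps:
Z(V, B) = 8
M = 27233/102 (M = (134 - 1/102) + 133 = 13667/102 + 133 = 27233/102 ≈ 266.99)
H(E) = -148 (H(E) = -4*(-4*(-12) - 11) = -4*(48 - 11) = -4*37 = -148)
1/(H(M) + Z(427, 279)) = 1/(-148 + 8) = 1/(-140) = -1/140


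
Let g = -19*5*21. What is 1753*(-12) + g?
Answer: -23031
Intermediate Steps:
g = -1995 (g = -95*21 = -1995)
1753*(-12) + g = 1753*(-12) - 1995 = -21036 - 1995 = -23031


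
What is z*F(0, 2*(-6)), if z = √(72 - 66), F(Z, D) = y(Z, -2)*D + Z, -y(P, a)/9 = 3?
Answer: 324*√6 ≈ 793.63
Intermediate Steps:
y(P, a) = -27 (y(P, a) = -9*3 = -27)
F(Z, D) = Z - 27*D (F(Z, D) = -27*D + Z = Z - 27*D)
z = √6 ≈ 2.4495
z*F(0, 2*(-6)) = √6*(0 - 54*(-6)) = √6*(0 - 27*(-12)) = √6*(0 + 324) = √6*324 = 324*√6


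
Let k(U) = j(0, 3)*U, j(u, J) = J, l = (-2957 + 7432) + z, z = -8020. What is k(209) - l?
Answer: 4172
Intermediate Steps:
l = -3545 (l = (-2957 + 7432) - 8020 = 4475 - 8020 = -3545)
k(U) = 3*U
k(209) - l = 3*209 - 1*(-3545) = 627 + 3545 = 4172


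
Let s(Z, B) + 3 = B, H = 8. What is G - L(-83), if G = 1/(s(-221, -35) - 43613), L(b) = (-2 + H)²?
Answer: -1571437/43651 ≈ -36.000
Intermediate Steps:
s(Z, B) = -3 + B
L(b) = 36 (L(b) = (-2 + 8)² = 6² = 36)
G = -1/43651 (G = 1/((-3 - 35) - 43613) = 1/(-38 - 43613) = 1/(-43651) = -1/43651 ≈ -2.2909e-5)
G - L(-83) = -1/43651 - 1*36 = -1/43651 - 36 = -1571437/43651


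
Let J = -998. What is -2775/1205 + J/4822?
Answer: -1458364/581051 ≈ -2.5099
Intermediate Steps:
-2775/1205 + J/4822 = -2775/1205 - 998/4822 = -2775*1/1205 - 998*1/4822 = -555/241 - 499/2411 = -1458364/581051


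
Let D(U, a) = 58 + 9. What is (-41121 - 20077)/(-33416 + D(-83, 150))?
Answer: 61198/33349 ≈ 1.8351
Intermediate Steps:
D(U, a) = 67
(-41121 - 20077)/(-33416 + D(-83, 150)) = (-41121 - 20077)/(-33416 + 67) = -61198/(-33349) = -61198*(-1/33349) = 61198/33349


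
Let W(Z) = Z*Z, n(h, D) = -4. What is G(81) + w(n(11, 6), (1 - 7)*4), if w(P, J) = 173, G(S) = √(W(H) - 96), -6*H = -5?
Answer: 173 + I*√3431/6 ≈ 173.0 + 9.7625*I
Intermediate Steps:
H = ⅚ (H = -⅙*(-5) = ⅚ ≈ 0.83333)
W(Z) = Z²
G(S) = I*√3431/6 (G(S) = √((⅚)² - 96) = √(25/36 - 96) = √(-3431/36) = I*√3431/6)
G(81) + w(n(11, 6), (1 - 7)*4) = I*√3431/6 + 173 = 173 + I*√3431/6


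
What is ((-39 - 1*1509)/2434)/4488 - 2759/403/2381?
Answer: -85011061/28177011148 ≈ -0.0030170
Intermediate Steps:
((-39 - 1*1509)/2434)/4488 - 2759/403/2381 = ((-39 - 1509)*(1/2434))*(1/4488) - 2759*1/403*(1/2381) = -1548*1/2434*(1/4488) - 89/13*1/2381 = -774/1217*1/4488 - 89/30953 = -129/910316 - 89/30953 = -85011061/28177011148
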